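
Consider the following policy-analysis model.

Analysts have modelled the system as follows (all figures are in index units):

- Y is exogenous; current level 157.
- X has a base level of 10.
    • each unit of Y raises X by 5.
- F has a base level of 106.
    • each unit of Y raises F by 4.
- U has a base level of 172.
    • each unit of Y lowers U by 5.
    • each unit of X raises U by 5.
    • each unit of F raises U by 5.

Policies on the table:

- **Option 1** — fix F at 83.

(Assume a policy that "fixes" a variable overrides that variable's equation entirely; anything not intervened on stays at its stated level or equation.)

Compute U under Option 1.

Option 1 (F := 83):
  Y = 157
  X = 10 + 5·157 = 795
  F = 83
  U = 172 − 5·157 + 5·795 + 5·83 = 3777

3777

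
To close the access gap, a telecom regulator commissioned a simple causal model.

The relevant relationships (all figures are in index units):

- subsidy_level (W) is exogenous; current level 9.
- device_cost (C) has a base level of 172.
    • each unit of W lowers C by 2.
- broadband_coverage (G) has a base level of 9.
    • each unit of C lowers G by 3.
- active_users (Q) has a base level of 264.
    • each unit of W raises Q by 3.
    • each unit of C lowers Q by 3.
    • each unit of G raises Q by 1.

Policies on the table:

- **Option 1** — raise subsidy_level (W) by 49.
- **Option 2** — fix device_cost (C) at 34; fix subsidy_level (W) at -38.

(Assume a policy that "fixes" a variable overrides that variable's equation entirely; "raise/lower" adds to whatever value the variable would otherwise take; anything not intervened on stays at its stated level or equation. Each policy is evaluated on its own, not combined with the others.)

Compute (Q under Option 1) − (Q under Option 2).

156

Option 1 (W + 49):
  W = 9 + 49 = 58
  C = 172 − 2·58 = 56
  G = 9 − 3·56 = -159
  Q = 264 + 3·58 − 3·56 + (-159) = 111
Option 2 (C := 34, W := -38):
  W = -38
  C = 34
  G = 9 − 3·34 = -93
  Q = 264 + 3·(-38) − 3·34 + (-93) = -45
Q: 111 − (-45) = 156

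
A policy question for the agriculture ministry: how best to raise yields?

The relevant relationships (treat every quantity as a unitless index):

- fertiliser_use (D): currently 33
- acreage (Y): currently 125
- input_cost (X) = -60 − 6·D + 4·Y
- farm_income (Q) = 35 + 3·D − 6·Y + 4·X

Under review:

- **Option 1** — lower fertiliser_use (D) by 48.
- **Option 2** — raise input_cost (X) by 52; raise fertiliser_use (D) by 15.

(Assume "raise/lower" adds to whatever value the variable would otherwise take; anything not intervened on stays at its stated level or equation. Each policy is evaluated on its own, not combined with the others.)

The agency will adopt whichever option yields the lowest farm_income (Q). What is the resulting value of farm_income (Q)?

245

Option 1 (D − 48):
  D = 33 − 48 = -15
  Y = 125
  X = -60 − 6·(-15) + 4·125 = 530
  Q = 35 + 3·(-15) − 6·125 + 4·530 = 1360
Option 2 (X + 52, D + 15):
  D = 33 + 15 = 48
  Y = 125
  X = -60 − 6·48 + 4·125 (+52 from intervention) = 204
  Q = 35 + 3·48 − 6·125 + 4·204 = 245
Comparing — Option 1: Q=1360, Option 2: Q=245. Lowest is 245 (Option 2).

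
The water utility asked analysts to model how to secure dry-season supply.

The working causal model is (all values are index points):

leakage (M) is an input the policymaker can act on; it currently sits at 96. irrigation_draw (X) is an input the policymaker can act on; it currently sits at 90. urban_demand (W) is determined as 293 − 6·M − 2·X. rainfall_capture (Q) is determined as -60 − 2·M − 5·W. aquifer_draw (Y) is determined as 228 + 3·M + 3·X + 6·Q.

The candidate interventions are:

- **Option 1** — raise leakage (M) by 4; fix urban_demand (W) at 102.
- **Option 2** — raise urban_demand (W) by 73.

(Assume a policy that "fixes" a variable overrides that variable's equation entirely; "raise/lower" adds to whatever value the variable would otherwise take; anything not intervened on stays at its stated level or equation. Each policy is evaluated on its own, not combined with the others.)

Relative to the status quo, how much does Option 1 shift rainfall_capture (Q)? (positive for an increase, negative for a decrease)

Baseline:
  M = 96
  X = 90
  W = 293 − 6·96 − 2·90 = -463
  Q = -60 − 2·96 − 5·(-463) = 2063
Option 1 (M + 4, W := 102):
  M = 96 + 4 = 100
  X = 90
  W = 102
  Q = -60 − 2·100 − 5·102 = -770
Change in Q: -770 − 2063 = -2833

-2833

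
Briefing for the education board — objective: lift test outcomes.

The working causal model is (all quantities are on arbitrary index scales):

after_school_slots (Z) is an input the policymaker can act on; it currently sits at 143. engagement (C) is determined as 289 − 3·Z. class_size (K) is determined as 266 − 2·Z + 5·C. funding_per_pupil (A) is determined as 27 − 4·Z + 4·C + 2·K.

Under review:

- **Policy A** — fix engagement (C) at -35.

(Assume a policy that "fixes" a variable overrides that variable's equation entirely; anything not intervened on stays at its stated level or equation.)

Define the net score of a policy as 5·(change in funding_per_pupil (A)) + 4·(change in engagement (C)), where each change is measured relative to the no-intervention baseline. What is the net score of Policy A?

7770

Baseline:
  Z = 143
  C = 289 − 3·143 = -140
  K = 266 − 2·143 + 5·(-140) = -720
  A = 27 − 4·143 + 4·(-140) + 2·(-720) = -2545
Policy A (C := -35):
  Z = 143
  C = -35
  K = 266 − 2·143 + 5·(-35) = -195
  A = 27 − 4·143 + 4·(-35) + 2·(-195) = -1075
ΔA = -1075 − (-2545) = 1470; ΔC = -35 − (-140) = 105
Score = 5·1470 + 4·105 = 7770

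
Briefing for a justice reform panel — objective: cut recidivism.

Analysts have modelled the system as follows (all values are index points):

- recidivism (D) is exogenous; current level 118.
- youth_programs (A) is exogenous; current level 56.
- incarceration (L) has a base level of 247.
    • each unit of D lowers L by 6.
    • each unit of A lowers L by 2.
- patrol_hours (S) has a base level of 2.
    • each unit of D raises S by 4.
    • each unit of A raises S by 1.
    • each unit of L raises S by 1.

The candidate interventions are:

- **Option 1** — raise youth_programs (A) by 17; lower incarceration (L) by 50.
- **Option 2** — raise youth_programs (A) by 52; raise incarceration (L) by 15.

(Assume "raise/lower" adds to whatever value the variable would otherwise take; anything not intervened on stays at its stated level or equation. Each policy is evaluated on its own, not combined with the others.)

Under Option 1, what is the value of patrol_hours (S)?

-110

Option 1 (A + 17, L − 50):
  D = 118
  A = 56 + 17 = 73
  L = 247 − 6·118 − 2·73 (−50 from intervention) = -657
  S = 2 + 4·118 + 73 + (-657) = -110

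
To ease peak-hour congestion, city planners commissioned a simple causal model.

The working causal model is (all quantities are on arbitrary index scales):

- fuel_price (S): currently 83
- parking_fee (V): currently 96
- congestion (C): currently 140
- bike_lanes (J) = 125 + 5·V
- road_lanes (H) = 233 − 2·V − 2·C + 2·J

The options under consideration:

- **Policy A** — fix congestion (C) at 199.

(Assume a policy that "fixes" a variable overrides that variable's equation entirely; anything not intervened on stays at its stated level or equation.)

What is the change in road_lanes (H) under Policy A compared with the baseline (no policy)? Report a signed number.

Baseline:
  V = 96
  C = 140
  J = 125 + 5·96 = 605
  H = 233 − 2·96 − 2·140 + 2·605 = 971
Policy A (C := 199):
  V = 96
  C = 199
  J = 125 + 5·96 = 605
  H = 233 − 2·96 − 2·199 + 2·605 = 853
Change in H: 853 − 971 = -118

-118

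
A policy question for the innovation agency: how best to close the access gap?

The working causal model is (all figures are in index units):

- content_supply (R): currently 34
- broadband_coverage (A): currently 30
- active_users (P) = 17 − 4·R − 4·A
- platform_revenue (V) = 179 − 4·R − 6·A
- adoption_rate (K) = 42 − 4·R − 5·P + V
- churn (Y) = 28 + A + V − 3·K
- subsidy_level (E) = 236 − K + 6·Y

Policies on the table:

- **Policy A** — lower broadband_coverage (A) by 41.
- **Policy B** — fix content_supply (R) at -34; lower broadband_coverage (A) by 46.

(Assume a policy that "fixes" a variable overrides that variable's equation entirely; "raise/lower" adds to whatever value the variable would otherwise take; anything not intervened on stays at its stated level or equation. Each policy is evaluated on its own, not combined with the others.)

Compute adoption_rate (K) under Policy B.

Policy B (R := -34, A − 46):
  R = -34
  A = 30 − 46 = -16
  P = 17 − 4·(-34) − 4·(-16) = 217
  V = 179 − 4·(-34) − 6·(-16) = 411
  K = 42 − 4·(-34) − 5·217 + 411 = -496

-496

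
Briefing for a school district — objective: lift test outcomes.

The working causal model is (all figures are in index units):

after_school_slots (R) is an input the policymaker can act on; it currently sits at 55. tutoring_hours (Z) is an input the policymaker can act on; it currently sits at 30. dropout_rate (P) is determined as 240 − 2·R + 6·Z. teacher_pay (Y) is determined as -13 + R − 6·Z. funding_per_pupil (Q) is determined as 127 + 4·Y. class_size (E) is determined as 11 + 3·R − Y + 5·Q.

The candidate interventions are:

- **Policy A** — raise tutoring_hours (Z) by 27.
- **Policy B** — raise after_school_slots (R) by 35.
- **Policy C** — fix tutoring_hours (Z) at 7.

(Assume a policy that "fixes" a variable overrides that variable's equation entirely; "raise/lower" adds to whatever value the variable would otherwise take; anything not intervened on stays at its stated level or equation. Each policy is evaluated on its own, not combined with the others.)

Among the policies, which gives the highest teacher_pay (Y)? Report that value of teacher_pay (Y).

0

Policy A (Z + 27):
  R = 55
  Z = 30 + 27 = 57
  Y = -13 + 55 − 6·57 = -300
Policy B (R + 35):
  R = 55 + 35 = 90
  Z = 30
  Y = -13 + 90 − 6·30 = -103
Policy C (Z := 7):
  R = 55
  Z = 7
  Y = -13 + 55 − 6·7 = 0
Comparing — Policy A: Y=-300, Policy B: Y=-103, Policy C: Y=0. Highest is 0 (Policy C).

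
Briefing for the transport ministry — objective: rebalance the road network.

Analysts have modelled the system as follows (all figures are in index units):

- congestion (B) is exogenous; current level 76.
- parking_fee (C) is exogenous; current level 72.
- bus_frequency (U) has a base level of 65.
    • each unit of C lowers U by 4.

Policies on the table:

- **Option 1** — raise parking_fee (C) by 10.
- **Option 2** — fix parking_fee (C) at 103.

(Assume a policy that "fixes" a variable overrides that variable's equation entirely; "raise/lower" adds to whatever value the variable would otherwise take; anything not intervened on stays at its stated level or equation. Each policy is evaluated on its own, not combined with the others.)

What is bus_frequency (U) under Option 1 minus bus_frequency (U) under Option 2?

Option 1 (C + 10):
  C = 72 + 10 = 82
  U = 65 − 4·82 = -263
Option 2 (C := 103):
  C = 103
  U = 65 − 4·103 = -347
U: -263 − (-347) = 84

84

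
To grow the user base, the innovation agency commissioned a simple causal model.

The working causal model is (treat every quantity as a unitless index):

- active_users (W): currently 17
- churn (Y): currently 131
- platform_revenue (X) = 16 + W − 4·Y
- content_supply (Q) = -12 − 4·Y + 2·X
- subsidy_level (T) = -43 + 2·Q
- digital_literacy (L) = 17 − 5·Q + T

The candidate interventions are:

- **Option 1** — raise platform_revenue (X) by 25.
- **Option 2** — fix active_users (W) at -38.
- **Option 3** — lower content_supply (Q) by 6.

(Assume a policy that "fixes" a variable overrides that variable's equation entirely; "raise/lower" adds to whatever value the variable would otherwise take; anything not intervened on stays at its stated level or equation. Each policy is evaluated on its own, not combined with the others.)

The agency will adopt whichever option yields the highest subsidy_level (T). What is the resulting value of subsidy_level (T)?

-2979

Option 1 (X + 25):
  W = 17
  Y = 131
  X = 16 + 17 − 4·131 (+25 from intervention) = -466
  Q = -12 − 4·131 + 2·(-466) = -1468
  T = -43 + 2·(-1468) = -2979
Option 2 (W := -38):
  W = -38
  Y = 131
  X = 16 + (-38) − 4·131 = -546
  Q = -12 − 4·131 + 2·(-546) = -1628
  T = -43 + 2·(-1628) = -3299
Option 3 (Q − 6):
  W = 17
  Y = 131
  X = 16 + 17 − 4·131 = -491
  Q = -12 − 4·131 + 2·(-491) (−6 from intervention) = -1524
  T = -43 + 2·(-1524) = -3091
Comparing — Option 1: T=-2979, Option 2: T=-3299, Option 3: T=-3091. Highest is -2979 (Option 1).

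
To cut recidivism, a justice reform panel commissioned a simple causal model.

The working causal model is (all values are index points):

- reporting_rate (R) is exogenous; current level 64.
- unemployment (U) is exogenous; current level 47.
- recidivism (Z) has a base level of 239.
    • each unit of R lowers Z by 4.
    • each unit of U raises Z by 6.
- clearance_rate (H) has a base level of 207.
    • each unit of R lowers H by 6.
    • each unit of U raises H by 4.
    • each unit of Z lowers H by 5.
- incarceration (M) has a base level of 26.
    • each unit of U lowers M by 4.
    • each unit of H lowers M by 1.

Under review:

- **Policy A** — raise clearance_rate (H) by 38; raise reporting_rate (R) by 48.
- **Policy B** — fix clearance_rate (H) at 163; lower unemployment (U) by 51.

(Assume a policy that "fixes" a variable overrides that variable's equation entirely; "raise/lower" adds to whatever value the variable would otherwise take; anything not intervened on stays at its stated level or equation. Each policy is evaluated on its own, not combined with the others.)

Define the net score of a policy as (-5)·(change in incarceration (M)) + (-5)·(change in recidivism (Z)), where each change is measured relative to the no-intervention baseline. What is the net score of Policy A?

Baseline:
  R = 64
  U = 47
  Z = 239 − 4·64 + 6·47 = 265
  H = 207 − 6·64 + 4·47 − 5·265 = -1314
  M = 26 − 4·47 − (-1314) = 1152
Policy A (H + 38, R + 48):
  R = 64 + 48 = 112
  U = 47
  Z = 239 − 4·112 + 6·47 = 73
  H = 207 − 6·112 + 4·47 − 5·73 (+38 from intervention) = -604
  M = 26 − 4·47 − (-604) = 442
ΔM = 442 − 1152 = -710; ΔZ = 73 − 265 = -192
Score = (-5)·(-710) + (-5)·(-192) = 4510

4510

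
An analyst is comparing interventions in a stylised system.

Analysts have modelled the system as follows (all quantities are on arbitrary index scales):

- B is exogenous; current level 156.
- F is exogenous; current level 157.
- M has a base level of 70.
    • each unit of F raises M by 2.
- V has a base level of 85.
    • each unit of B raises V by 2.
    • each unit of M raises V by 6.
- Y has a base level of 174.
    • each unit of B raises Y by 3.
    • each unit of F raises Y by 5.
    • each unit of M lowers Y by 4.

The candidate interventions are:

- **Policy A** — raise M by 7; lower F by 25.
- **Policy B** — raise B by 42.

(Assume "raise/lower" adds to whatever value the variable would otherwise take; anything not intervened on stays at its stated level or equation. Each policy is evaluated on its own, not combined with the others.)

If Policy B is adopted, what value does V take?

2785

Policy B (B + 42):
  B = 156 + 42 = 198
  F = 157
  M = 70 + 2·157 = 384
  V = 85 + 2·198 + 6·384 = 2785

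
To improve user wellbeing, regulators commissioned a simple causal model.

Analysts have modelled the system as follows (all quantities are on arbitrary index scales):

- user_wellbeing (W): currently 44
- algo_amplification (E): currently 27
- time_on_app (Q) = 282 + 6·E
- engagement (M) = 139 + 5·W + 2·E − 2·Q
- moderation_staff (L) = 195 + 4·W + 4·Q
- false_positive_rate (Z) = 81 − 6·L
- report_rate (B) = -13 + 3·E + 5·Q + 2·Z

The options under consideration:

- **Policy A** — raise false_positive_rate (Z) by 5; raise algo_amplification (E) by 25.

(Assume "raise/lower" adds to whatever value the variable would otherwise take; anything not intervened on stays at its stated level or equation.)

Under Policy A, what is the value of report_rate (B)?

-29679

Policy A (Z + 5, E + 25):
  W = 44
  E = 27 + 25 = 52
  Q = 282 + 6·52 = 594
  L = 195 + 4·44 + 4·594 = 2747
  Z = 81 − 6·2747 (+5 from intervention) = -16396
  B = -13 + 3·52 + 5·594 + 2·(-16396) = -29679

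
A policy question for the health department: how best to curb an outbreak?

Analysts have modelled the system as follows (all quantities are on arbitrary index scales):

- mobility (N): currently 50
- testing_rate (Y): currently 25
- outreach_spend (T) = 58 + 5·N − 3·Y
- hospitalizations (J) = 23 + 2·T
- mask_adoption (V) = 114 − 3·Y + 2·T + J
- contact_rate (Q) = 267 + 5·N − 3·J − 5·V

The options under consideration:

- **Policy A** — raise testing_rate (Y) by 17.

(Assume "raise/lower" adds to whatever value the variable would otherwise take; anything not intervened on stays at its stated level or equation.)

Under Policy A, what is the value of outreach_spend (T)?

182

Policy A (Y + 17):
  N = 50
  Y = 25 + 17 = 42
  T = 58 + 5·50 − 3·42 = 182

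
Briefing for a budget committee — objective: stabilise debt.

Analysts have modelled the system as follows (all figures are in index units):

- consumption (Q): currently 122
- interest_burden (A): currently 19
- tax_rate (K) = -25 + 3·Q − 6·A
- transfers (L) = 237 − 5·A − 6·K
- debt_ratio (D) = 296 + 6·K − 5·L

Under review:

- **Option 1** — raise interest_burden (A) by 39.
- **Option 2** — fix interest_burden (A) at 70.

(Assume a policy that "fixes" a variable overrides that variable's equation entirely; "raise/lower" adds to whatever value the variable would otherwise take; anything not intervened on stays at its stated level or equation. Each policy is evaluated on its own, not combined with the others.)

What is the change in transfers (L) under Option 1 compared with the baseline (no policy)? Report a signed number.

Baseline:
  Q = 122
  A = 19
  K = -25 + 3·122 − 6·19 = 227
  L = 237 − 5·19 − 6·227 = -1220
Option 1 (A + 39):
  Q = 122
  A = 19 + 39 = 58
  K = -25 + 3·122 − 6·58 = -7
  L = 237 − 5·58 − 6·(-7) = -11
Change in L: -11 − (-1220) = 1209

1209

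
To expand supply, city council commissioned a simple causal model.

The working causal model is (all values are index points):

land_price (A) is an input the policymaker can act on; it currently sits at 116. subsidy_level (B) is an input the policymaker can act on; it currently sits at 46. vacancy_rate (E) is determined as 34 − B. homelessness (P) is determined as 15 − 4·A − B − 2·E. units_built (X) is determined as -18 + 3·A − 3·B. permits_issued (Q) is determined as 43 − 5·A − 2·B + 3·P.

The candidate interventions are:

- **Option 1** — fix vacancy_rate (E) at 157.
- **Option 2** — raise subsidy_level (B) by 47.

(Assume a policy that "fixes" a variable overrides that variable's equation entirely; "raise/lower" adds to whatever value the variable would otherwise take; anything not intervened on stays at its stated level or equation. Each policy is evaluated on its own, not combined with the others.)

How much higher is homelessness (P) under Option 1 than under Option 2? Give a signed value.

Option 1 (E := 157):
  A = 116
  B = 46
  E = 157
  P = 15 − 4·116 − 46 − 2·157 = -809
Option 2 (B + 47):
  A = 116
  B = 46 + 47 = 93
  E = 34 − 93 = -59
  P = 15 − 4·116 − 93 − 2·(-59) = -424
P: -809 − (-424) = -385

-385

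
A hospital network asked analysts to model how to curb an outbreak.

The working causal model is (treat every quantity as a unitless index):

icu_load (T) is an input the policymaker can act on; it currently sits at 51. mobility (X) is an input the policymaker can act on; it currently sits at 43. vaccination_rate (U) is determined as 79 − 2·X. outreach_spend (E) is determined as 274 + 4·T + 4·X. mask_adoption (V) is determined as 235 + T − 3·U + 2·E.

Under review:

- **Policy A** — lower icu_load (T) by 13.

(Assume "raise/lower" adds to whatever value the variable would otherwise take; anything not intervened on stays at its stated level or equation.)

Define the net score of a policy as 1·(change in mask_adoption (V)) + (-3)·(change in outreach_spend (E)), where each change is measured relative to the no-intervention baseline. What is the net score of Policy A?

39

Baseline:
  T = 51
  X = 43
  U = 79 − 2·43 = -7
  E = 274 + 4·51 + 4·43 = 650
  V = 235 + 51 − 3·(-7) + 2·650 = 1607
Policy A (T − 13):
  T = 51 − 13 = 38
  X = 43
  U = 79 − 2·43 = -7
  E = 274 + 4·38 + 4·43 = 598
  V = 235 + 38 − 3·(-7) + 2·598 = 1490
ΔV = 1490 − 1607 = -117; ΔE = 598 − 650 = -52
Score = 1·(-117) + (-3)·(-52) = 39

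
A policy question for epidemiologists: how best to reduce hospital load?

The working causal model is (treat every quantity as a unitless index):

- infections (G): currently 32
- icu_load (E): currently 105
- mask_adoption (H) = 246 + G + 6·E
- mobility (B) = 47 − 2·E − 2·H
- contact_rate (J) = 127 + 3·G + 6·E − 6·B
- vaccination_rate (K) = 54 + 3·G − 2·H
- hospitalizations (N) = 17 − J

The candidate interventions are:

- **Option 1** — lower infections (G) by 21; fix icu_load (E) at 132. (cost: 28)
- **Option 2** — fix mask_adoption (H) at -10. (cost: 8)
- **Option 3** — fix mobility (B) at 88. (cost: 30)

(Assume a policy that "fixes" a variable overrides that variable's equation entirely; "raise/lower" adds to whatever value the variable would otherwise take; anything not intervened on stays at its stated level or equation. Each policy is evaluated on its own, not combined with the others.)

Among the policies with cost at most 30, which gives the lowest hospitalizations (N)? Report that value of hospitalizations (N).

-14825

Option 1 (G − 21, E := 132):
  G = 32 − 21 = 11
  E = 132
  H = 246 + 11 + 6·132 = 1049
  B = 47 − 2·132 − 2·1049 = -2315
  J = 127 + 3·11 + 6·132 − 6·(-2315) = 14842
  N = 17 − 14842 = -14825
Option 2 (H := -10):
  G = 32
  E = 105
  H = -10
  B = 47 − 2·105 − 2·(-10) = -143
  J = 127 + 3·32 + 6·105 − 6·(-143) = 1711
  N = 17 − 1711 = -1694
Option 3 (B := 88):
  G = 32
  E = 105
  H = 246 + 32 + 6·105 = 908
  B = 88
  J = 127 + 3·32 + 6·105 − 6·88 = 325
  N = 17 − 325 = -308
Comparing — Option 1: N=-14825, Option 2: N=-1694, Option 3: N=-308. Lowest is -14825 (Option 1).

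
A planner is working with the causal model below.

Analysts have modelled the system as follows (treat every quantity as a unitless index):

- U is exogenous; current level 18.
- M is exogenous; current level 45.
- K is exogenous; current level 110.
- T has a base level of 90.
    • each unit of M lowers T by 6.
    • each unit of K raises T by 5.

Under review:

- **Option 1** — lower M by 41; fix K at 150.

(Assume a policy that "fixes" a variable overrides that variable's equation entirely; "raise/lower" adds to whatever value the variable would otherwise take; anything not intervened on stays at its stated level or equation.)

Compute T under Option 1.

Option 1 (M − 41, K := 150):
  M = 45 − 41 = 4
  K = 150
  T = 90 − 6·4 + 5·150 = 816

816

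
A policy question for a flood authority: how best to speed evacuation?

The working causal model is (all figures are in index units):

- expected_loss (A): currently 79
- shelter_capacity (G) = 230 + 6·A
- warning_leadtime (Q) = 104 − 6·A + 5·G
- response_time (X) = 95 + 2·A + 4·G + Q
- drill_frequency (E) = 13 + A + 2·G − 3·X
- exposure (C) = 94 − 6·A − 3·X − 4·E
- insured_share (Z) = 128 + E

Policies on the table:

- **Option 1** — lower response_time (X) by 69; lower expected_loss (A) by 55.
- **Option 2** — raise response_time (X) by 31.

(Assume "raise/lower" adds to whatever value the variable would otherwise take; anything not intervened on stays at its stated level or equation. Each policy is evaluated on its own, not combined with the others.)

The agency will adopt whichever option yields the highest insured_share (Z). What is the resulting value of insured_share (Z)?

-9287

Option 1 (X − 69, A − 55):
  A = 79 − 55 = 24
  G = 230 + 6·24 = 374
  Q = 104 − 6·24 + 5·374 = 1830
  X = 95 + 2·24 + 4·374 + 1830 (−69 from intervention) = 3400
  E = 13 + 24 + 2·374 − 3·3400 = -9415
  Z = 128 + (-9415) = -9287
Option 2 (X + 31):
  A = 79
  G = 230 + 6·79 = 704
  Q = 104 − 6·79 + 5·704 = 3150
  X = 95 + 2·79 + 4·704 + 3150 (+31 from intervention) = 6250
  E = 13 + 79 + 2·704 − 3·6250 = -17250
  Z = 128 + (-17250) = -17122
Comparing — Option 1: Z=-9287, Option 2: Z=-17122. Highest is -9287 (Option 1).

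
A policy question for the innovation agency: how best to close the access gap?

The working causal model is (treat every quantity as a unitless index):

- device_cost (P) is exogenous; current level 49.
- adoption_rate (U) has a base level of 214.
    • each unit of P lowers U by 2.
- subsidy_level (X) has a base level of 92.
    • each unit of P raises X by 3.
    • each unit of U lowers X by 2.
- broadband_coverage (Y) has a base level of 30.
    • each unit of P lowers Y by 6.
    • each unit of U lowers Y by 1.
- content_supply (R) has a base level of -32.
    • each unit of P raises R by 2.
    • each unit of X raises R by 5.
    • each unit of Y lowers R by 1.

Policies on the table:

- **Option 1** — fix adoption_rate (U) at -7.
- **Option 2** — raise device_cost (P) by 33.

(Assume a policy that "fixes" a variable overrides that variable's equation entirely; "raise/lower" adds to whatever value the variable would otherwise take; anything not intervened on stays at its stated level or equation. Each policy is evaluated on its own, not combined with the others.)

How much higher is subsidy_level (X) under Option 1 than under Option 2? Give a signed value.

Option 1 (U := -7):
  P = 49
  U = -7
  X = 92 + 3·49 − 2·(-7) = 253
Option 2 (P + 33):
  P = 49 + 33 = 82
  U = 214 − 2·82 = 50
  X = 92 + 3·82 − 2·50 = 238
X: 253 − 238 = 15

15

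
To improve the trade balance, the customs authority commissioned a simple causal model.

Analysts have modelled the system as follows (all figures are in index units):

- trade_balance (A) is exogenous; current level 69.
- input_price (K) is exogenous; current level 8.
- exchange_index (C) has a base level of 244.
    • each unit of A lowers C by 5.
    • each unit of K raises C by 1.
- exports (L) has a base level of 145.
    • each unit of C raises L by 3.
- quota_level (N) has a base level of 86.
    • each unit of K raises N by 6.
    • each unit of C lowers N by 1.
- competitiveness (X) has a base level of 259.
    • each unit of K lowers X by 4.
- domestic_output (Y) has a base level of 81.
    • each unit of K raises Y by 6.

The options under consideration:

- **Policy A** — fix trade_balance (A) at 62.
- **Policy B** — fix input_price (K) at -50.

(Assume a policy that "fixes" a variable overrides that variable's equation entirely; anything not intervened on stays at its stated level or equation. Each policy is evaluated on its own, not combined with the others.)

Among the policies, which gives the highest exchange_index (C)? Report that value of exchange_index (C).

Policy A (A := 62):
  A = 62
  K = 8
  C = 244 − 5·62 + 8 = -58
Policy B (K := -50):
  A = 69
  K = -50
  C = 244 − 5·69 + (-50) = -151
Comparing — Policy A: C=-58, Policy B: C=-151. Highest is -58 (Policy A).

-58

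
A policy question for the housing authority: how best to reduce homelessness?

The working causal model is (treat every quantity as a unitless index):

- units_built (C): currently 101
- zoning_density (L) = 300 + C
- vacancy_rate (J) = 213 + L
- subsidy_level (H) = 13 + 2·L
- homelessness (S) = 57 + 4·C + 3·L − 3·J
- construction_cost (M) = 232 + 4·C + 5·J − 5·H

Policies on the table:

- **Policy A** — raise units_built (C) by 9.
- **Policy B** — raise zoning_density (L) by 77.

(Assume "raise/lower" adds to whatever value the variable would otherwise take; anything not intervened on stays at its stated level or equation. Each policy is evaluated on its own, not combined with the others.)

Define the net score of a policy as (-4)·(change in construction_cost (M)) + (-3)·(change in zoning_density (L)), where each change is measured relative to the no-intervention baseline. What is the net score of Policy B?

1309

Baseline:
  C = 101
  L = 300 + 101 = 401
  J = 213 + 401 = 614
  H = 13 + 2·401 = 815
  M = 232 + 4·101 + 5·614 − 5·815 = -369
Policy B (L + 77):
  C = 101
  L = 300 + 101 (+77 from intervention) = 478
  J = 213 + 478 = 691
  H = 13 + 2·478 = 969
  M = 232 + 4·101 + 5·691 − 5·969 = -754
ΔM = -754 − (-369) = -385; ΔL = 478 − 401 = 77
Score = (-4)·(-385) + (-3)·77 = 1309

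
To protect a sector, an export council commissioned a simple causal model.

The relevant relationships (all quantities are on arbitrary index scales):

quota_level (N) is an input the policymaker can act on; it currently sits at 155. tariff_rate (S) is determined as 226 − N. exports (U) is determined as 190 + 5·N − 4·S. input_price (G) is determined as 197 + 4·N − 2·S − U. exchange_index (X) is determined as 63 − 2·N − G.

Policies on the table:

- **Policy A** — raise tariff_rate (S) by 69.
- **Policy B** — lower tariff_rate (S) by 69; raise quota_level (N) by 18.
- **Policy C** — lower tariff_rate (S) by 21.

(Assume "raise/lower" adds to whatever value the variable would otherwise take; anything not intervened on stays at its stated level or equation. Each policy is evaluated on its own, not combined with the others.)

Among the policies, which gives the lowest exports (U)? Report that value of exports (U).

Policy A (S + 69):
  N = 155
  S = 226 − 155 (+69 from intervention) = 140
  U = 190 + 5·155 − 4·140 = 405
Policy B (S − 69, N + 18):
  N = 155 + 18 = 173
  S = 226 − 173 (−69 from intervention) = -16
  U = 190 + 5·173 − 4·(-16) = 1119
Policy C (S − 21):
  N = 155
  S = 226 − 155 (−21 from intervention) = 50
  U = 190 + 5·155 − 4·50 = 765
Comparing — Policy A: U=405, Policy B: U=1119, Policy C: U=765. Lowest is 405 (Policy A).

405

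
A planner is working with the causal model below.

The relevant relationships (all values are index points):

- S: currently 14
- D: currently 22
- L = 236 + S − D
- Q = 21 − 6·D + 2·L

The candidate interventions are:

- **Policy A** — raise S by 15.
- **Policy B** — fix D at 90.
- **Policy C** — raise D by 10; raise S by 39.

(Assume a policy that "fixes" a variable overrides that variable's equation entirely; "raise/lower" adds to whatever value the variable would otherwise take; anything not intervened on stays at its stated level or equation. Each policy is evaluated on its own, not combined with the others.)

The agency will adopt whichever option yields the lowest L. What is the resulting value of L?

Policy A (S + 15):
  S = 14 + 15 = 29
  D = 22
  L = 236 + 29 − 22 = 243
Policy B (D := 90):
  S = 14
  D = 90
  L = 236 + 14 − 90 = 160
Policy C (D + 10, S + 39):
  S = 14 + 39 = 53
  D = 22 + 10 = 32
  L = 236 + 53 − 32 = 257
Comparing — Policy A: L=243, Policy B: L=160, Policy C: L=257. Lowest is 160 (Policy B).

160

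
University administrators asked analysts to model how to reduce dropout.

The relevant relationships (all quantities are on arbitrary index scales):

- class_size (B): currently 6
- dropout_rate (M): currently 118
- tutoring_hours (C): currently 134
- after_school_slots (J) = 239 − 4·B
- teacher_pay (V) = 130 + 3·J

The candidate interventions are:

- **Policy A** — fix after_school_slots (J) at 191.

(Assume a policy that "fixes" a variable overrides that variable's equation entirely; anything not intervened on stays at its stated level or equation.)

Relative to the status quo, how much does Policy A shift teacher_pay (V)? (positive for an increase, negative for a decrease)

-72

Baseline:
  B = 6
  J = 239 − 4·6 = 215
  V = 130 + 3·215 = 775
Policy A (J := 191):
  B = 6
  J = 191
  V = 130 + 3·191 = 703
Change in V: 703 − 775 = -72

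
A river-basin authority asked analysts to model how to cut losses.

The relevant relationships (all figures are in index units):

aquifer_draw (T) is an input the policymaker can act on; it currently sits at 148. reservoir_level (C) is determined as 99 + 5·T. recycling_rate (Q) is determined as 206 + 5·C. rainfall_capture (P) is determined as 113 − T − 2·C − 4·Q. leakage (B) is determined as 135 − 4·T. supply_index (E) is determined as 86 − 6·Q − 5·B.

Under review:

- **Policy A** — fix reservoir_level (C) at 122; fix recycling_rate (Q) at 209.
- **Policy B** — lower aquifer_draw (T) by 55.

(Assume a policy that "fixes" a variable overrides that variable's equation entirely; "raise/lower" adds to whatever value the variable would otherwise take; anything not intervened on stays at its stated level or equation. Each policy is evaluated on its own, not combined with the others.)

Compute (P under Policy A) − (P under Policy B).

Policy A (C := 122, Q := 209):
  T = 148
  C = 122
  Q = 209
  P = 113 − 148 − 2·122 − 4·209 = -1115
Policy B (T − 55):
  T = 148 − 55 = 93
  C = 99 + 5·93 = 564
  Q = 206 + 5·564 = 3026
  P = 113 − 93 − 2·564 − 4·3026 = -13212
P: -1115 − (-13212) = 12097

12097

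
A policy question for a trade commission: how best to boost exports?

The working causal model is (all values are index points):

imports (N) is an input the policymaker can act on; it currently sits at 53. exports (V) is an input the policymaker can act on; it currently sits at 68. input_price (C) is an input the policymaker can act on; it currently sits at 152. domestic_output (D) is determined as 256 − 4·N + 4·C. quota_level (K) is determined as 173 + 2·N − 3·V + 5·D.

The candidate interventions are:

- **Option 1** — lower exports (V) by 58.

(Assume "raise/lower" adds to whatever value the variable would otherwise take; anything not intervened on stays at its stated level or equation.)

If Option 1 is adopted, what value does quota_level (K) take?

3509

Option 1 (V − 58):
  N = 53
  V = 68 − 58 = 10
  C = 152
  D = 256 − 4·53 + 4·152 = 652
  K = 173 + 2·53 − 3·10 + 5·652 = 3509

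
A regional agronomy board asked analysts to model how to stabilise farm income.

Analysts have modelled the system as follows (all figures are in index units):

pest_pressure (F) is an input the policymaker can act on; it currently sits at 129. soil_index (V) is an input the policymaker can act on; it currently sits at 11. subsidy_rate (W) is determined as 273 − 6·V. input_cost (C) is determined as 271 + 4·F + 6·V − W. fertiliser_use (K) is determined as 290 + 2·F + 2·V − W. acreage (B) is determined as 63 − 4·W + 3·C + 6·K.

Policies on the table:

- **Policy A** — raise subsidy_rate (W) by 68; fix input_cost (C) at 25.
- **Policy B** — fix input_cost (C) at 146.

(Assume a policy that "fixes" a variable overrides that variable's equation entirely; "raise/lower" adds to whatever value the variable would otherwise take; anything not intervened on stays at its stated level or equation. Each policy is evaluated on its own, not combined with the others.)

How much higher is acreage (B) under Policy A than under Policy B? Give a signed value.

-1043

Policy A (W + 68, C := 25):
  F = 129
  V = 11
  W = 273 − 6·11 (+68 from intervention) = 275
  C = 25
  K = 290 + 2·129 + 2·11 − 275 = 295
  B = 63 − 4·275 + 3·25 + 6·295 = 808
Policy B (C := 146):
  F = 129
  V = 11
  W = 273 − 6·11 = 207
  C = 146
  K = 290 + 2·129 + 2·11 − 207 = 363
  B = 63 − 4·207 + 3·146 + 6·363 = 1851
B: 808 − 1851 = -1043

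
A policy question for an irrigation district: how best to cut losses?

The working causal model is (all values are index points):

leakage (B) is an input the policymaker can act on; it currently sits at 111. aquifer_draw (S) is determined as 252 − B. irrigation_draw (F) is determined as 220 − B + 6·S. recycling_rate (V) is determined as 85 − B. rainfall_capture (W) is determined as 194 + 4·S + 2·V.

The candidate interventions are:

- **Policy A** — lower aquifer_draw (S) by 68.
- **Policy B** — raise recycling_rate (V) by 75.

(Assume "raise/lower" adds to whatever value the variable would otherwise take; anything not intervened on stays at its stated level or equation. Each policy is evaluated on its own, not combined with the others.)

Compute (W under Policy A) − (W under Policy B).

Policy A (S − 68):
  B = 111
  S = 252 − 111 (−68 from intervention) = 73
  V = 85 − 111 = -26
  W = 194 + 4·73 + 2·(-26) = 434
Policy B (V + 75):
  B = 111
  S = 252 − 111 = 141
  V = 85 − 111 (+75 from intervention) = 49
  W = 194 + 4·141 + 2·49 = 856
W: 434 − 856 = -422

-422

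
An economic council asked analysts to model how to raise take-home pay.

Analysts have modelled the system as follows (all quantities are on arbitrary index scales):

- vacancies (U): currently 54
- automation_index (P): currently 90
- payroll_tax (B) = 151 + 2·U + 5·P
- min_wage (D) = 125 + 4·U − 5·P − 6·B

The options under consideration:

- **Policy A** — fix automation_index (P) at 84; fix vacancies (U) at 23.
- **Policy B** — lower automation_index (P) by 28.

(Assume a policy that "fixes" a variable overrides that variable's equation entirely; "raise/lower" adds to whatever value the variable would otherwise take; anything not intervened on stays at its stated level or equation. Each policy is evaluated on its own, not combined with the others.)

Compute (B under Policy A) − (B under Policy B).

Policy A (P := 84, U := 23):
  U = 23
  P = 84
  B = 151 + 2·23 + 5·84 = 617
Policy B (P − 28):
  U = 54
  P = 90 − 28 = 62
  B = 151 + 2·54 + 5·62 = 569
B: 617 − 569 = 48

48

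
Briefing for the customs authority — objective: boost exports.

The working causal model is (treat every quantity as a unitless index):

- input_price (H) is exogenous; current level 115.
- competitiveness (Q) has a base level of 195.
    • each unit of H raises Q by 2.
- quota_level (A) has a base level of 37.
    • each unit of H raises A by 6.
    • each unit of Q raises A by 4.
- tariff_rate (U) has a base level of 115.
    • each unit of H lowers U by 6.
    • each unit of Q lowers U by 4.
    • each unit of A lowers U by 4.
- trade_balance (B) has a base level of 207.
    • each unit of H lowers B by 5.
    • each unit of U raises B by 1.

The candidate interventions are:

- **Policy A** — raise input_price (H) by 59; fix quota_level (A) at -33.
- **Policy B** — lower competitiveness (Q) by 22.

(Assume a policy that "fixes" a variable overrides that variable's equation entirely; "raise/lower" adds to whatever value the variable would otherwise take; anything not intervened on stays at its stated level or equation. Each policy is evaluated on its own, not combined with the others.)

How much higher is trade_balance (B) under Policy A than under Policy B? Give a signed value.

8279

Policy A (H + 59, A := -33):
  H = 115 + 59 = 174
  Q = 195 + 2·174 = 543
  A = -33
  U = 115 − 6·174 − 4·543 − 4·(-33) = -2969
  B = 207 − 5·174 + (-2969) = -3632
Policy B (Q − 22):
  H = 115
  Q = 195 + 2·115 (−22 from intervention) = 403
  A = 37 + 6·115 + 4·403 = 2339
  U = 115 − 6·115 − 4·403 − 4·2339 = -11543
  B = 207 − 5·115 + (-11543) = -11911
B: -3632 − (-11911) = 8279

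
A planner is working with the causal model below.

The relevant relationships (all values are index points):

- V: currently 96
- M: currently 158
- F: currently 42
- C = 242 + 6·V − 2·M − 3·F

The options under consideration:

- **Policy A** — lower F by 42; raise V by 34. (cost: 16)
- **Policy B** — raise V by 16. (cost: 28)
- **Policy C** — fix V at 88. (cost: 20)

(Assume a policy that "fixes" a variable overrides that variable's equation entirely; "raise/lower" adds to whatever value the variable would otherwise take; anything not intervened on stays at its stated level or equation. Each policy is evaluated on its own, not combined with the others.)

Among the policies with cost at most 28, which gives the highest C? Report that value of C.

706

Policy A (F − 42, V + 34):
  V = 96 + 34 = 130
  M = 158
  F = 42 − 42 = 0
  C = 242 + 6·130 − 2·158 − 3·0 = 706
Policy B (V + 16):
  V = 96 + 16 = 112
  M = 158
  F = 42
  C = 242 + 6·112 − 2·158 − 3·42 = 472
Policy C (V := 88):
  V = 88
  M = 158
  F = 42
  C = 242 + 6·88 − 2·158 − 3·42 = 328
Comparing — Policy A: C=706, Policy B: C=472, Policy C: C=328. Highest is 706 (Policy A).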